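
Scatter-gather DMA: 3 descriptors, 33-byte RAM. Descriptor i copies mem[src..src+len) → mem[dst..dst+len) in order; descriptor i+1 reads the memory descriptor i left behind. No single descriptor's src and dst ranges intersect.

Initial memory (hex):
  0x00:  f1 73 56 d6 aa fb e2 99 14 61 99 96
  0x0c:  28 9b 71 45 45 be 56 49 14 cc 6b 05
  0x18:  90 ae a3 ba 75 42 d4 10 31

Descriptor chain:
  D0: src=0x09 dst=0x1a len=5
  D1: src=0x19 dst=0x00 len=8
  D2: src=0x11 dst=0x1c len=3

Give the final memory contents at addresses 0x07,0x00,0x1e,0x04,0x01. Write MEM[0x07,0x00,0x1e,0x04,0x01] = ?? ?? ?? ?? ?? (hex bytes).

#0 dst[0x1a+5] := {0x61,0x99,0x96,0x28,0x9b}
#1 dst[0x00+8] := {0xae,0x61,0x99,0x96,0x28,0x9b,0x10,0x31}
#2 dst[0x1c+3] := {0xbe,0x56,0x49}
query mem[0x07]=0x31, mem[0x00]=0xae, mem[0x1e]=0x49, mem[0x04]=0x28, mem[0x01]=0x61

MEM[0x07,0x00,0x1e,0x04,0x01] = 31 ae 49 28 61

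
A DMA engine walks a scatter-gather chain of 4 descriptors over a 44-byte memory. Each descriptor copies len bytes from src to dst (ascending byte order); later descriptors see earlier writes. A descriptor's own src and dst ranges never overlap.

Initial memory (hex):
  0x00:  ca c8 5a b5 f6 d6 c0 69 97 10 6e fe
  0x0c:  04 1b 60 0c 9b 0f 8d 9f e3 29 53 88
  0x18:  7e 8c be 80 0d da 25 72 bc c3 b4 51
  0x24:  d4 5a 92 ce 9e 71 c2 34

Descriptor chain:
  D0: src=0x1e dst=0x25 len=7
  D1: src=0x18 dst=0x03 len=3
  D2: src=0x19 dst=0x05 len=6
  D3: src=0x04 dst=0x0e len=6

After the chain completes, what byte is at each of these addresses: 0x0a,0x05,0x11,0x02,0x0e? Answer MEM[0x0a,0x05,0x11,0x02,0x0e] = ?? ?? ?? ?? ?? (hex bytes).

MEM[0x0a,0x05,0x11,0x02,0x0e] = 25 8c 80 5a 8c

#0 dst[0x25+7] := {0x25,0x72,0xbc,0xc3,0xb4,0x51,0xd4}
#1 dst[0x03+3] := {0x7e,0x8c,0xbe}
#2 dst[0x05+6] := {0x8c,0xbe,0x80,0x0d,0xda,0x25}
#3 dst[0x0e+6] := {0x8c,0x8c,0xbe,0x80,0x0d,0xda}
query mem[0x0a]=0x25, mem[0x05]=0x8c, mem[0x11]=0x80, mem[0x02]=0x5a, mem[0x0e]=0x8c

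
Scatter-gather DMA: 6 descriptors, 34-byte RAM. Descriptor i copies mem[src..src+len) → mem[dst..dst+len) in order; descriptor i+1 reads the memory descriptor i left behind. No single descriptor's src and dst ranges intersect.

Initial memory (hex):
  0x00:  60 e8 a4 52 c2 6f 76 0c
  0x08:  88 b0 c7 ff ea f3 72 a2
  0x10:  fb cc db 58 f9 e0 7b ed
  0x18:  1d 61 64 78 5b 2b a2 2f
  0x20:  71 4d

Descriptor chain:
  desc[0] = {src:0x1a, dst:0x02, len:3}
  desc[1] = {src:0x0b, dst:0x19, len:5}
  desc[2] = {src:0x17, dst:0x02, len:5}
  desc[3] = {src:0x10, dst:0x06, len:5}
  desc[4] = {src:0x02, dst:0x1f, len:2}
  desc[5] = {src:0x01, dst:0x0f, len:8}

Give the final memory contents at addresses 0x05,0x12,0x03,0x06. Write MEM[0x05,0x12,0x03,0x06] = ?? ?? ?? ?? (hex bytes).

[0] 0x1a->0x02 len=3 : 64 78 5b
[1] 0x0b->0x19 len=5 : ff ea f3 72 a2
[2] 0x17->0x02 len=5 : ed 1d ff ea f3
[3] 0x10->0x06 len=5 : fb cc db 58 f9
[4] 0x02->0x1f len=2 : ed 1d
[5] 0x01->0x0f len=8 : e8 ed 1d ff ea fb cc db
query mem[0x05]=0xea, mem[0x12]=0xff, mem[0x03]=0x1d, mem[0x06]=0xfb

MEM[0x05,0x12,0x03,0x06] = ea ff 1d fb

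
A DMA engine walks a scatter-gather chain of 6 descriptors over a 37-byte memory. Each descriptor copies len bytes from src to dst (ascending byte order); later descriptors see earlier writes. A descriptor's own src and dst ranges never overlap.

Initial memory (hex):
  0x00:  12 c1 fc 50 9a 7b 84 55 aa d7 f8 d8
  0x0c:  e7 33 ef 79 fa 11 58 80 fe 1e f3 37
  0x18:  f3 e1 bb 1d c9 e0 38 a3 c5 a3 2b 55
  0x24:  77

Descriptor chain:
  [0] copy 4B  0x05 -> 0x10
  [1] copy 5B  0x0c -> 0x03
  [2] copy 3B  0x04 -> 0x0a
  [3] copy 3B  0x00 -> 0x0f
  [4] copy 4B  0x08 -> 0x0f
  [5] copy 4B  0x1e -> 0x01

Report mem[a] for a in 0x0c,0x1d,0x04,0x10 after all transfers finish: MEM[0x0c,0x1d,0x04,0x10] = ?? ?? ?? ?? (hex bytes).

MEM[0x0c,0x1d,0x04,0x10] = 79 e0 a3 d7

D0: mem[0x10..0x13] <- [7b 84 55 aa]
D1: mem[0x03..0x07] <- [e7 33 ef 79 7b]
D2: mem[0x0a..0x0c] <- [33 ef 79]
D3: mem[0x0f..0x11] <- [12 c1 fc]
D4: mem[0x0f..0x12] <- [aa d7 33 ef]
D5: mem[0x01..0x04] <- [38 a3 c5 a3]
query mem[0x0c]=0x79, mem[0x1d]=0xe0, mem[0x04]=0xa3, mem[0x10]=0xd7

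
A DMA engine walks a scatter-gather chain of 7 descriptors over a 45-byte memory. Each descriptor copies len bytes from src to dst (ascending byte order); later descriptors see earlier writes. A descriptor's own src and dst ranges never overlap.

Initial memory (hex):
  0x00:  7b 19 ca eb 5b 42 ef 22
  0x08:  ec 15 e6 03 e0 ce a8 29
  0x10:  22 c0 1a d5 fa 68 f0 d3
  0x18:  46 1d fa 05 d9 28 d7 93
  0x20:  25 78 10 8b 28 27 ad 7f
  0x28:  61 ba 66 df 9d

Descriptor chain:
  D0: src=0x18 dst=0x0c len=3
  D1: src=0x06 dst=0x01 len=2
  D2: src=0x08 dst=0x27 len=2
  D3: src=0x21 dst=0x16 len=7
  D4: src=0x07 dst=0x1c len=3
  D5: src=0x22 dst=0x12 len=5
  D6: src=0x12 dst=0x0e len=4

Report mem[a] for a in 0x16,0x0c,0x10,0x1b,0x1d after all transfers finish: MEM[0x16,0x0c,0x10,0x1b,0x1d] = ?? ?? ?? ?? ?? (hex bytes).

MEM[0x16,0x0c,0x10,0x1b,0x1d] = ad 46 28 ad ec

#0 dst[0x0c+3] := {0x46,0x1d,0xfa}
#1 dst[0x01+2] := {0xef,0x22}
#2 dst[0x27+2] := {0xec,0x15}
#3 dst[0x16+7] := {0x78,0x10,0x8b,0x28,0x27,0xad,0xec}
#4 dst[0x1c+3] := {0x22,0xec,0x15}
#5 dst[0x12+5] := {0x10,0x8b,0x28,0x27,0xad}
#6 dst[0x0e+4] := {0x10,0x8b,0x28,0x27}
query mem[0x16]=0xad, mem[0x0c]=0x46, mem[0x10]=0x28, mem[0x1b]=0xad, mem[0x1d]=0xec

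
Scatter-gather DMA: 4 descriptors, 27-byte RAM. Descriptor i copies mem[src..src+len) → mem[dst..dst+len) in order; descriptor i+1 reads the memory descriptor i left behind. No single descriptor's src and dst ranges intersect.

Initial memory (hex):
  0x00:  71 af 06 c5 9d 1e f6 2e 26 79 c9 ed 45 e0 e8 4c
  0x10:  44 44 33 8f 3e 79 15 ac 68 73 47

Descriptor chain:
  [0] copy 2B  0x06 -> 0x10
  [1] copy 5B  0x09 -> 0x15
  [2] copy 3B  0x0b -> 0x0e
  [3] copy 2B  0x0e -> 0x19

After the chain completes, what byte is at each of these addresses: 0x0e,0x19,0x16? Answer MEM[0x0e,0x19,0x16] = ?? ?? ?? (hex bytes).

[0] 0x06->0x10 len=2 : f6 2e
[1] 0x09->0x15 len=5 : 79 c9 ed 45 e0
[2] 0x0b->0x0e len=3 : ed 45 e0
[3] 0x0e->0x19 len=2 : ed 45
query mem[0x0e]=0xed, mem[0x19]=0xed, mem[0x16]=0xc9

MEM[0x0e,0x19,0x16] = ed ed c9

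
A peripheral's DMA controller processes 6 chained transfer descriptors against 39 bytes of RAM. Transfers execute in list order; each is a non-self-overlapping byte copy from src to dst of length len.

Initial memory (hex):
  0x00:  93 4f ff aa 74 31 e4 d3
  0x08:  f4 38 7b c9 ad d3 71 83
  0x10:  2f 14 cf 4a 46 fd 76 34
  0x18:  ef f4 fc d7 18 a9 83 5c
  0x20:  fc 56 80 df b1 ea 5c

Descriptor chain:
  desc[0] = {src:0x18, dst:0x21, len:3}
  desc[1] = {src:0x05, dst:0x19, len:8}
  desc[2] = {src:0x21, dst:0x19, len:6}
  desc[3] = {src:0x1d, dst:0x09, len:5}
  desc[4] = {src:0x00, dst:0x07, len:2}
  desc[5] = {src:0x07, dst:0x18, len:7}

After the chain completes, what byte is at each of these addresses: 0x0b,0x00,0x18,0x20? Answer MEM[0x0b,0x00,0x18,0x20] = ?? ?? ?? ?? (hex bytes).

[0] 0x18->0x21 len=3 : ef f4 fc
[1] 0x05->0x19 len=8 : 31 e4 d3 f4 38 7b c9 ad
[2] 0x21->0x19 len=6 : ef f4 fc b1 ea 5c
[3] 0x1d->0x09 len=5 : ea 5c c9 ad ef
[4] 0x00->0x07 len=2 : 93 4f
[5] 0x07->0x18 len=7 : 93 4f ea 5c c9 ad ef
query mem[0x0b]=0xc9, mem[0x00]=0x93, mem[0x18]=0x93, mem[0x20]=0xad

MEM[0x0b,0x00,0x18,0x20] = c9 93 93 ad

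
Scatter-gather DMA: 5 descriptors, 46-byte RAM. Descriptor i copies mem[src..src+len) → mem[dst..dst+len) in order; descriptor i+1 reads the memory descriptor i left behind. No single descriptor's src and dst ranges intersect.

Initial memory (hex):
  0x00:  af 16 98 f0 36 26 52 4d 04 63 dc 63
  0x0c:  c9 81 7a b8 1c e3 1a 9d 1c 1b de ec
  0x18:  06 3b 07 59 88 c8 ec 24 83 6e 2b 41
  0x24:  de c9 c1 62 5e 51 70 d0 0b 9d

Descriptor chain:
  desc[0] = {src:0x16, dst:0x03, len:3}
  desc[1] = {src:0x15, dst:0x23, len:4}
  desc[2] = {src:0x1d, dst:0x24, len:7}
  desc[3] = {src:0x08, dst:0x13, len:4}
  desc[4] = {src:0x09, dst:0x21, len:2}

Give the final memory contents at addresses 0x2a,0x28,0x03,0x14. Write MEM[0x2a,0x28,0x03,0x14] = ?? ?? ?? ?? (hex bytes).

MEM[0x2a,0x28,0x03,0x14] = 1b 6e de 63

  after D0: wrote 3B at 0x03 = deec06
  after D1: wrote 4B at 0x23 = 1bdeec06
  after D2: wrote 7B at 0x24 = c8ec24836e2b1b
  after D3: wrote 4B at 0x13 = 0463dc63
  after D4: wrote 2B at 0x21 = 63dc
query mem[0x2a]=0x1b, mem[0x28]=0x6e, mem[0x03]=0xde, mem[0x14]=0x63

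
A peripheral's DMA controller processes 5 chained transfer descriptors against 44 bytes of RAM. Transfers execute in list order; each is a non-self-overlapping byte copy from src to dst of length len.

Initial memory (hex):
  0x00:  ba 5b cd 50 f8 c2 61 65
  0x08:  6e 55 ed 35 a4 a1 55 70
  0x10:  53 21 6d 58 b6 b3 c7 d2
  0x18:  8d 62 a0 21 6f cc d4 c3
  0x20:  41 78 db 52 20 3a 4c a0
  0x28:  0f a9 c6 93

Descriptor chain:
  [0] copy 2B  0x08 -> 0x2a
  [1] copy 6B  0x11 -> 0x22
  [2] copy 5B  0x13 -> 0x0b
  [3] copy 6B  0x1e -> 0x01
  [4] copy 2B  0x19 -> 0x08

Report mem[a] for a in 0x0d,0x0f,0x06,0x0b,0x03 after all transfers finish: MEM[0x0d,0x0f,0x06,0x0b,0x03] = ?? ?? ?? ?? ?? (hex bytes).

#0 dst[0x2a+2] := {0x6e,0x55}
#1 dst[0x22+6] := {0x21,0x6d,0x58,0xb6,0xb3,0xc7}
#2 dst[0x0b+5] := {0x58,0xb6,0xb3,0xc7,0xd2}
#3 dst[0x01+6] := {0xd4,0xc3,0x41,0x78,0x21,0x6d}
#4 dst[0x08+2] := {0x62,0xa0}
query mem[0x0d]=0xb3, mem[0x0f]=0xd2, mem[0x06]=0x6d, mem[0x0b]=0x58, mem[0x03]=0x41

MEM[0x0d,0x0f,0x06,0x0b,0x03] = b3 d2 6d 58 41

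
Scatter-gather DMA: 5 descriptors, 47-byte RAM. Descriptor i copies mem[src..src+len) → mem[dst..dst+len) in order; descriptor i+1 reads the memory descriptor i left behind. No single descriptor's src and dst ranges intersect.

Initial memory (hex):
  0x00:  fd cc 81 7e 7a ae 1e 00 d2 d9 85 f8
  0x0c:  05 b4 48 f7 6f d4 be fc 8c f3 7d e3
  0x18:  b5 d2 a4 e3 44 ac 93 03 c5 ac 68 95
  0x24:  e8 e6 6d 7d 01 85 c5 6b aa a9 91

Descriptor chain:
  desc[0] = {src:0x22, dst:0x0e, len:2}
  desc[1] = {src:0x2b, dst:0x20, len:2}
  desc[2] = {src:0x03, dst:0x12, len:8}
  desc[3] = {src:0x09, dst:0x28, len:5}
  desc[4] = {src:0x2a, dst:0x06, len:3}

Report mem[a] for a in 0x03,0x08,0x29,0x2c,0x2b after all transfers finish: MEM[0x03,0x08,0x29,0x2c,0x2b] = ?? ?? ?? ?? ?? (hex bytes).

MEM[0x03,0x08,0x29,0x2c,0x2b] = 7e b4 85 b4 05

  after D0: wrote 2B at 0x0e = 6895
  after D1: wrote 2B at 0x20 = 6baa
  after D2: wrote 8B at 0x12 = 7e7aae1e00d2d985
  after D3: wrote 5B at 0x28 = d985f805b4
  after D4: wrote 3B at 0x06 = f805b4
query mem[0x03]=0x7e, mem[0x08]=0xb4, mem[0x29]=0x85, mem[0x2c]=0xb4, mem[0x2b]=0x05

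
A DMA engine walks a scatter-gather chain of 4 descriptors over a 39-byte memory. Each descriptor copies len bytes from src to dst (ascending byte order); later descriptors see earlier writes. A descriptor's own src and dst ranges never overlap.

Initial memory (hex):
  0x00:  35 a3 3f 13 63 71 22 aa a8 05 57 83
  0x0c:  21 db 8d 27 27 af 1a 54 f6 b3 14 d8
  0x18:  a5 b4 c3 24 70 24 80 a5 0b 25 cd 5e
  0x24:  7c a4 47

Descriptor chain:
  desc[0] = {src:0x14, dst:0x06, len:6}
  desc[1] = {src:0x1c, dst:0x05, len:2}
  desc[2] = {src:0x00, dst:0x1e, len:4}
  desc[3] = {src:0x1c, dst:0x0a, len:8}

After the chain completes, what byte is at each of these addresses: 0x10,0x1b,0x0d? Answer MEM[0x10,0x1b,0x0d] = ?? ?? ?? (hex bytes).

MEM[0x10,0x1b,0x0d] = cd 24 a3

D0: mem[0x06..0x0b] <- [f6 b3 14 d8 a5 b4]
D1: mem[0x05..0x06] <- [70 24]
D2: mem[0x1e..0x21] <- [35 a3 3f 13]
D3: mem[0x0a..0x11] <- [70 24 35 a3 3f 13 cd 5e]
query mem[0x10]=0xcd, mem[0x1b]=0x24, mem[0x0d]=0xa3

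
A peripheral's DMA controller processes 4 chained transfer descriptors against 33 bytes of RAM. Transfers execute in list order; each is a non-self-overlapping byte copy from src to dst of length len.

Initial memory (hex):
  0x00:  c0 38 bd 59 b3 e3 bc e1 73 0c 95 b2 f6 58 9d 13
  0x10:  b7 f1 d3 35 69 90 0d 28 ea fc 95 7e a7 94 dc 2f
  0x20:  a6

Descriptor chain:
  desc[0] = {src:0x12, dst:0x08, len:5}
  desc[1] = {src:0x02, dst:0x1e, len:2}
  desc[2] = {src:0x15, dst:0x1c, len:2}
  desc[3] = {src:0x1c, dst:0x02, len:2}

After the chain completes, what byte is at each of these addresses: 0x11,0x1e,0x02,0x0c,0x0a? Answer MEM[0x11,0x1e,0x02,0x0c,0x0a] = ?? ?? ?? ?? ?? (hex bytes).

MEM[0x11,0x1e,0x02,0x0c,0x0a] = f1 bd 90 0d 69

  after D0: wrote 5B at 0x08 = d33569900d
  after D1: wrote 2B at 0x1e = bd59
  after D2: wrote 2B at 0x1c = 900d
  after D3: wrote 2B at 0x02 = 900d
query mem[0x11]=0xf1, mem[0x1e]=0xbd, mem[0x02]=0x90, mem[0x0c]=0x0d, mem[0x0a]=0x69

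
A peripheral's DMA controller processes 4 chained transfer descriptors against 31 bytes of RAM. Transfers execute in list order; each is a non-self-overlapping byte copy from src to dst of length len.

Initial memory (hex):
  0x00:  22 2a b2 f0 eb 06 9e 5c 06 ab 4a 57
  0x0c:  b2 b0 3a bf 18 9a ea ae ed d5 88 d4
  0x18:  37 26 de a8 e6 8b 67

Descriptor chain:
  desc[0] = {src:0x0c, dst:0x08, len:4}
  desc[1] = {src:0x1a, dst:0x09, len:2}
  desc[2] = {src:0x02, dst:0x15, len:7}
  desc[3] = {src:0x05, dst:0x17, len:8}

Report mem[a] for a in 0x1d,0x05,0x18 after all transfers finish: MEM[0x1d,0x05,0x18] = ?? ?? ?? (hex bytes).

MEM[0x1d,0x05,0x18] = bf 06 9e

#0 dst[0x08+4] := {0xb2,0xb0,0x3a,0xbf}
#1 dst[0x09+2] := {0xde,0xa8}
#2 dst[0x15+7] := {0xb2,0xf0,0xeb,0x06,0x9e,0x5c,0xb2}
#3 dst[0x17+8] := {0x06,0x9e,0x5c,0xb2,0xde,0xa8,0xbf,0xb2}
query mem[0x1d]=0xbf, mem[0x05]=0x06, mem[0x18]=0x9e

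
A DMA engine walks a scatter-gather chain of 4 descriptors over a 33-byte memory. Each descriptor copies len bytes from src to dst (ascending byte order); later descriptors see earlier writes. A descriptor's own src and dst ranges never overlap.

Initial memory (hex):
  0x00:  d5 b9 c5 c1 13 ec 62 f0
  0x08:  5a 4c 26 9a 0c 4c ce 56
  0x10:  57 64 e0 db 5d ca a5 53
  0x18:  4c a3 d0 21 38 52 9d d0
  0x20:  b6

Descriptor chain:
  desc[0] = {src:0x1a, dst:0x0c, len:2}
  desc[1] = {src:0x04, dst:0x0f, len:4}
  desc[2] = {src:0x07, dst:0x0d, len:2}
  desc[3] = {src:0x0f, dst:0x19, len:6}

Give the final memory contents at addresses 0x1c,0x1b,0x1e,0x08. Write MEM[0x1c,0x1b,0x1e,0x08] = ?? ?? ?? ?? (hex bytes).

[0] 0x1a->0x0c len=2 : d0 21
[1] 0x04->0x0f len=4 : 13 ec 62 f0
[2] 0x07->0x0d len=2 : f0 5a
[3] 0x0f->0x19 len=6 : 13 ec 62 f0 db 5d
query mem[0x1c]=0xf0, mem[0x1b]=0x62, mem[0x1e]=0x5d, mem[0x08]=0x5a

MEM[0x1c,0x1b,0x1e,0x08] = f0 62 5d 5a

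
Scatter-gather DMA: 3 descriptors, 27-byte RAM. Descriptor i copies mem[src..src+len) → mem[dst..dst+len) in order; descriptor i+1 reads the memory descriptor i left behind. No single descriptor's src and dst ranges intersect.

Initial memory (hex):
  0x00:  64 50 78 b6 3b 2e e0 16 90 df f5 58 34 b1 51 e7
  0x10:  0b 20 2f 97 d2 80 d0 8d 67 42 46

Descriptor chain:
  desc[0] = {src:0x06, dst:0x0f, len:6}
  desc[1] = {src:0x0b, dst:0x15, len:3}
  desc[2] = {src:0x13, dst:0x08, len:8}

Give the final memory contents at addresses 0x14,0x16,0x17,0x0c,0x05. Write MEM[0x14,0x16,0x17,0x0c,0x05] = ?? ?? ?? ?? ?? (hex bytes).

MEM[0x14,0x16,0x17,0x0c,0x05] = 58 34 b1 b1 2e

  after D0: wrote 6B at 0x0f = e01690dff558
  after D1: wrote 3B at 0x15 = 5834b1
  after D2: wrote 8B at 0x08 = f5585834b1674246
query mem[0x14]=0x58, mem[0x16]=0x34, mem[0x17]=0xb1, mem[0x0c]=0xb1, mem[0x05]=0x2e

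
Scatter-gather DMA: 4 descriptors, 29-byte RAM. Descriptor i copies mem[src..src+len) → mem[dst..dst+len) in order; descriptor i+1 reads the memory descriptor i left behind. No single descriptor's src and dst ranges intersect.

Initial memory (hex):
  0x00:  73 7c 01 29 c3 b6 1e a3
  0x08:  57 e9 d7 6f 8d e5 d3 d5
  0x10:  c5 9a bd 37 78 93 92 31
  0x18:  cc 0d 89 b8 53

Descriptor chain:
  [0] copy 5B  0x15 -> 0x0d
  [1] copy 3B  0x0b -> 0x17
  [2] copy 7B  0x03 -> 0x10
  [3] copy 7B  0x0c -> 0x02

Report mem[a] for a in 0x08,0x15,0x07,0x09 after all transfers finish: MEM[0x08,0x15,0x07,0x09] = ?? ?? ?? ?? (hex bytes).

MEM[0x08,0x15,0x07,0x09] = b6 57 c3 e9

#0 dst[0x0d+5] := {0x93,0x92,0x31,0xcc,0x0d}
#1 dst[0x17+3] := {0x6f,0x8d,0x93}
#2 dst[0x10+7] := {0x29,0xc3,0xb6,0x1e,0xa3,0x57,0xe9}
#3 dst[0x02+7] := {0x8d,0x93,0x92,0x31,0x29,0xc3,0xb6}
query mem[0x08]=0xb6, mem[0x15]=0x57, mem[0x07]=0xc3, mem[0x09]=0xe9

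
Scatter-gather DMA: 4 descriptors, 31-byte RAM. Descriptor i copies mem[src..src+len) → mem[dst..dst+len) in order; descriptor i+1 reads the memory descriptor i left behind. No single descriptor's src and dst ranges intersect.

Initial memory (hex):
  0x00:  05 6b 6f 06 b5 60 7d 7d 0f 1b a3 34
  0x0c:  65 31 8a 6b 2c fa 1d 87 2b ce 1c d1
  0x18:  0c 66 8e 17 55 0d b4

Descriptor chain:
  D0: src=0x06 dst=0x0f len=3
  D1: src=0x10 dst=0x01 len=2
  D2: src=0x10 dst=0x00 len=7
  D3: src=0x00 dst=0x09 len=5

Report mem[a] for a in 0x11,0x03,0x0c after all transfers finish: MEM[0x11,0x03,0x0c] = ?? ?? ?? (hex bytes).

MEM[0x11,0x03,0x0c] = 0f 87 87

  after D0: wrote 3B at 0x0f = 7d7d0f
  after D1: wrote 2B at 0x01 = 7d0f
  after D2: wrote 7B at 0x00 = 7d0f1d872bce1c
  after D3: wrote 5B at 0x09 = 7d0f1d872b
query mem[0x11]=0x0f, mem[0x03]=0x87, mem[0x0c]=0x87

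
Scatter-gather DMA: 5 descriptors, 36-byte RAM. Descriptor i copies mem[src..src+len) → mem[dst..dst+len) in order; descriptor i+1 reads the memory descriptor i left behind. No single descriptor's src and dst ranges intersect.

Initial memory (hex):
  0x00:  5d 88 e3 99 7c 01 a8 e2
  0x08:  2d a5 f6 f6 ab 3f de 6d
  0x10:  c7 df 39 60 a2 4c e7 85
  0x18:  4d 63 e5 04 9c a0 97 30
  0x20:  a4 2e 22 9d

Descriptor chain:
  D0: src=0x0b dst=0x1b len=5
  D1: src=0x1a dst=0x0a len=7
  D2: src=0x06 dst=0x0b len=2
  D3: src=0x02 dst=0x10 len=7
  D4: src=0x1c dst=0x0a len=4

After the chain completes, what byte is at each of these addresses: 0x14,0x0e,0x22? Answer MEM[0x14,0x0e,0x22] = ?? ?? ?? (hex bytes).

MEM[0x14,0x0e,0x22] = a8 de 22

D0: mem[0x1b..0x1f] <- [f6 ab 3f de 6d]
D1: mem[0x0a..0x10] <- [e5 f6 ab 3f de 6d a4]
D2: mem[0x0b..0x0c] <- [a8 e2]
D3: mem[0x10..0x16] <- [e3 99 7c 01 a8 e2 2d]
D4: mem[0x0a..0x0d] <- [ab 3f de 6d]
query mem[0x14]=0xa8, mem[0x0e]=0xde, mem[0x22]=0x22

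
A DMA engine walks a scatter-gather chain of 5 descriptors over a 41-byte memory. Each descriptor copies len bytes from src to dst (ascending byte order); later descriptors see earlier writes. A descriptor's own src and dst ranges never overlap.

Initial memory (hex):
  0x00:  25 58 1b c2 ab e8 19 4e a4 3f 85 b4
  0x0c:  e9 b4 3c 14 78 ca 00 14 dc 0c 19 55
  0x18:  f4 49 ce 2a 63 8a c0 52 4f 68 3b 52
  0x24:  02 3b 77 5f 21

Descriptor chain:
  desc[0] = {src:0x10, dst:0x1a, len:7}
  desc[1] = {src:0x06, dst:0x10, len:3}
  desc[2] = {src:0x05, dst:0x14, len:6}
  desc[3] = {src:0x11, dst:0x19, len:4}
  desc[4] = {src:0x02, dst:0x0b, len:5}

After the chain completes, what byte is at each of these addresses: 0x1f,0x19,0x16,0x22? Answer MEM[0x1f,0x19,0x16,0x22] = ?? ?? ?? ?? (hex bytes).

MEM[0x1f,0x19,0x16,0x22] = 0c 4e 4e 3b

  after D0: wrote 7B at 0x1a = 78ca0014dc0c19
  after D1: wrote 3B at 0x10 = 194ea4
  after D2: wrote 6B at 0x14 = e8194ea43f85
  after D3: wrote 4B at 0x19 = 4ea414e8
  after D4: wrote 5B at 0x0b = 1bc2abe819
query mem[0x1f]=0x0c, mem[0x19]=0x4e, mem[0x16]=0x4e, mem[0x22]=0x3b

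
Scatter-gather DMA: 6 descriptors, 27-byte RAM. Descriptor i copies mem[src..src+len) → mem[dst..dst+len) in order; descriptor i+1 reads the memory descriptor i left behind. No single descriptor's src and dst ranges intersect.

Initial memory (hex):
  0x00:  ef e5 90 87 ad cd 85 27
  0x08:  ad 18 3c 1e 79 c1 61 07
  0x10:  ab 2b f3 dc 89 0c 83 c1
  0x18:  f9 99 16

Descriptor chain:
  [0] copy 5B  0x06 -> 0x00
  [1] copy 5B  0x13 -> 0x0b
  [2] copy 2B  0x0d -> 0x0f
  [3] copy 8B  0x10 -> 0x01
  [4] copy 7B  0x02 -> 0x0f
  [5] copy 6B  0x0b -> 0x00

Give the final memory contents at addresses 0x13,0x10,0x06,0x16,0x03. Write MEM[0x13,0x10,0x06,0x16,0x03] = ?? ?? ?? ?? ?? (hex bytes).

MEM[0x13,0x10,0x06,0x16,0x03] = 0c f3 0c 83 83

D0: mem[0x00..0x04] <- [85 27 ad 18 3c]
D1: mem[0x0b..0x0f] <- [dc 89 0c 83 c1]
D2: mem[0x0f..0x10] <- [0c 83]
D3: mem[0x01..0x08] <- [83 2b f3 dc 89 0c 83 c1]
D4: mem[0x0f..0x15] <- [2b f3 dc 89 0c 83 c1]
D5: mem[0x00..0x05] <- [dc 89 0c 83 2b f3]
query mem[0x13]=0x0c, mem[0x10]=0xf3, mem[0x06]=0x0c, mem[0x16]=0x83, mem[0x03]=0x83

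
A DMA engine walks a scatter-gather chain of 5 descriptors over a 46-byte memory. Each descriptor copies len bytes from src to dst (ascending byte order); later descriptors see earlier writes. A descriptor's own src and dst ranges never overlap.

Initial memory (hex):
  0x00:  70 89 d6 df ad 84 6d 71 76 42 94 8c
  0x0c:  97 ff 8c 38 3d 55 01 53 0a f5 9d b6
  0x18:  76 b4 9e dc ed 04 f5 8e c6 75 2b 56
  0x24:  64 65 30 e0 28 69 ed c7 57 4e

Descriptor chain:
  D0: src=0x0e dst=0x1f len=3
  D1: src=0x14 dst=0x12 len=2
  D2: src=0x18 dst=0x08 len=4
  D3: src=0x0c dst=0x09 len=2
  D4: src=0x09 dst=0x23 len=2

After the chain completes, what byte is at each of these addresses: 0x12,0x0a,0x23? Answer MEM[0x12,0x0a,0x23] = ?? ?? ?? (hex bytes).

MEM[0x12,0x0a,0x23] = 0a ff 97

[0] 0x0e->0x1f len=3 : 8c 38 3d
[1] 0x14->0x12 len=2 : 0a f5
[2] 0x18->0x08 len=4 : 76 b4 9e dc
[3] 0x0c->0x09 len=2 : 97 ff
[4] 0x09->0x23 len=2 : 97 ff
query mem[0x12]=0x0a, mem[0x0a]=0xff, mem[0x23]=0x97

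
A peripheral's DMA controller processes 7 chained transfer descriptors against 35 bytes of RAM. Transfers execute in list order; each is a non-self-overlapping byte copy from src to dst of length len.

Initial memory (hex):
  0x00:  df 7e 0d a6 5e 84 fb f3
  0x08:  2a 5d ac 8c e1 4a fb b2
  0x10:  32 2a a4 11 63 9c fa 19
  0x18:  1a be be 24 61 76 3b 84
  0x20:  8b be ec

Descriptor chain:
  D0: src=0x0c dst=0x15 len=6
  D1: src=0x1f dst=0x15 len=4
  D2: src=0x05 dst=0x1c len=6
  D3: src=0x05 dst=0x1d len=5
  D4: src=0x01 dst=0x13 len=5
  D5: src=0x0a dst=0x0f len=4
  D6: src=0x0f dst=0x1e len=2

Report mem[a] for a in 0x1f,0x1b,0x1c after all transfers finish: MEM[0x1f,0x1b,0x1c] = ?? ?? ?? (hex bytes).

MEM[0x1f,0x1b,0x1c] = 8c 24 84

  after D0: wrote 6B at 0x15 = e14afbb2322a
  after D1: wrote 4B at 0x15 = 848bbeec
  after D2: wrote 6B at 0x1c = 84fbf32a5dac
  after D3: wrote 5B at 0x1d = 84fbf32a5d
  after D4: wrote 5B at 0x13 = 7e0da65e84
  after D5: wrote 4B at 0x0f = ac8ce14a
  after D6: wrote 2B at 0x1e = ac8c
query mem[0x1f]=0x8c, mem[0x1b]=0x24, mem[0x1c]=0x84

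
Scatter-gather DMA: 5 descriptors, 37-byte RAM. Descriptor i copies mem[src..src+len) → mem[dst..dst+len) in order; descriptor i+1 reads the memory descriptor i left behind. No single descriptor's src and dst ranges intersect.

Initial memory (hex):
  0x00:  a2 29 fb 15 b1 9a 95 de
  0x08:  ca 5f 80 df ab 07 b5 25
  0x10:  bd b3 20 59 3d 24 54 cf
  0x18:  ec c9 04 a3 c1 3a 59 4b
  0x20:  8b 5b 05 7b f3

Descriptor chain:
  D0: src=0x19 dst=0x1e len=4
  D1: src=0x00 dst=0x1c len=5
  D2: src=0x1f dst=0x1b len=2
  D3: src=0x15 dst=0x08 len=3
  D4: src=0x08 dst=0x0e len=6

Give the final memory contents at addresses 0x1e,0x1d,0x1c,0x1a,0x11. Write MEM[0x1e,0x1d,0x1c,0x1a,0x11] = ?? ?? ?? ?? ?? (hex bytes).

MEM[0x1e,0x1d,0x1c,0x1a,0x11] = fb 29 b1 04 df

[0] 0x19->0x1e len=4 : c9 04 a3 c1
[1] 0x00->0x1c len=5 : a2 29 fb 15 b1
[2] 0x1f->0x1b len=2 : 15 b1
[3] 0x15->0x08 len=3 : 24 54 cf
[4] 0x08->0x0e len=6 : 24 54 cf df ab 07
query mem[0x1e]=0xfb, mem[0x1d]=0x29, mem[0x1c]=0xb1, mem[0x1a]=0x04, mem[0x11]=0xdf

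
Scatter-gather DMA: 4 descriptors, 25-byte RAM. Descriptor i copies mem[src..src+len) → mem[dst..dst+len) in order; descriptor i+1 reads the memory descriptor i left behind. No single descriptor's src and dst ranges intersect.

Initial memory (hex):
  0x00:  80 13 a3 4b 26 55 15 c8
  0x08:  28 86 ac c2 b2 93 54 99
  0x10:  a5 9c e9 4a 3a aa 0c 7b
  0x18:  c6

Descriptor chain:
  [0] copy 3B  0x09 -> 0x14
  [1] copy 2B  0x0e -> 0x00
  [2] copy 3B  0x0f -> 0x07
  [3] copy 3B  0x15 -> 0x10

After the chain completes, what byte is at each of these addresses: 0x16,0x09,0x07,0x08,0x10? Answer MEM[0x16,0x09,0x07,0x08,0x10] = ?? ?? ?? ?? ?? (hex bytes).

D0: mem[0x14..0x16] <- [86 ac c2]
D1: mem[0x00..0x01] <- [54 99]
D2: mem[0x07..0x09] <- [99 a5 9c]
D3: mem[0x10..0x12] <- [ac c2 7b]
query mem[0x16]=0xc2, mem[0x09]=0x9c, mem[0x07]=0x99, mem[0x08]=0xa5, mem[0x10]=0xac

MEM[0x16,0x09,0x07,0x08,0x10] = c2 9c 99 a5 ac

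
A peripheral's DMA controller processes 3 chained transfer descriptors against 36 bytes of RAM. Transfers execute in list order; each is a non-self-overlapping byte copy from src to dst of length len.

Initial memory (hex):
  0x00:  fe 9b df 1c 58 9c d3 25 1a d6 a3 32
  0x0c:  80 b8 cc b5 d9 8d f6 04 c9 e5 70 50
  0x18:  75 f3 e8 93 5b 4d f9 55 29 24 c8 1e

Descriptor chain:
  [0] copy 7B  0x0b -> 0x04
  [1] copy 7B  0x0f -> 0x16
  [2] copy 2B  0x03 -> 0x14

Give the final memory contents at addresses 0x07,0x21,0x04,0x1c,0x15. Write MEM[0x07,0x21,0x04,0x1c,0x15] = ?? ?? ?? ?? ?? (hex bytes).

MEM[0x07,0x21,0x04,0x1c,0x15] = cc 24 32 e5 32

#0 dst[0x04+7] := {0x32,0x80,0xb8,0xcc,0xb5,0xd9,0x8d}
#1 dst[0x16+7] := {0xb5,0xd9,0x8d,0xf6,0x04,0xc9,0xe5}
#2 dst[0x14+2] := {0x1c,0x32}
query mem[0x07]=0xcc, mem[0x21]=0x24, mem[0x04]=0x32, mem[0x1c]=0xe5, mem[0x15]=0x32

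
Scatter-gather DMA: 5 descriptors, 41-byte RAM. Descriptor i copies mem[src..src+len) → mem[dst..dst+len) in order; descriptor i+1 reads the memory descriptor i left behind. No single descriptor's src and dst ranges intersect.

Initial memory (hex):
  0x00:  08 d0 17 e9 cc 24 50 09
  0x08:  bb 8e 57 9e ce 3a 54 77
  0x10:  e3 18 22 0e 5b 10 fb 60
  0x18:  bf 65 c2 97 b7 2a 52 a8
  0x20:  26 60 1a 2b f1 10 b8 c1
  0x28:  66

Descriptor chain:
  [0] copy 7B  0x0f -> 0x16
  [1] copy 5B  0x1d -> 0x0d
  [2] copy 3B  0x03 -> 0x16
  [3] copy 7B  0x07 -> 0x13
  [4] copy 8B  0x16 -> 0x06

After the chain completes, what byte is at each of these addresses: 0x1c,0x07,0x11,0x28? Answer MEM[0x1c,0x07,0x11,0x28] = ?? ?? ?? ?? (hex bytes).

MEM[0x1c,0x07,0x11,0x28] = 10 9e 60 66

#0 dst[0x16+7] := {0x77,0xe3,0x18,0x22,0x0e,0x5b,0x10}
#1 dst[0x0d+5] := {0x2a,0x52,0xa8,0x26,0x60}
#2 dst[0x16+3] := {0xe9,0xcc,0x24}
#3 dst[0x13+7] := {0x09,0xbb,0x8e,0x57,0x9e,0xce,0x2a}
#4 dst[0x06+8] := {0x57,0x9e,0xce,0x2a,0x0e,0x5b,0x10,0x2a}
query mem[0x1c]=0x10, mem[0x07]=0x9e, mem[0x11]=0x60, mem[0x28]=0x66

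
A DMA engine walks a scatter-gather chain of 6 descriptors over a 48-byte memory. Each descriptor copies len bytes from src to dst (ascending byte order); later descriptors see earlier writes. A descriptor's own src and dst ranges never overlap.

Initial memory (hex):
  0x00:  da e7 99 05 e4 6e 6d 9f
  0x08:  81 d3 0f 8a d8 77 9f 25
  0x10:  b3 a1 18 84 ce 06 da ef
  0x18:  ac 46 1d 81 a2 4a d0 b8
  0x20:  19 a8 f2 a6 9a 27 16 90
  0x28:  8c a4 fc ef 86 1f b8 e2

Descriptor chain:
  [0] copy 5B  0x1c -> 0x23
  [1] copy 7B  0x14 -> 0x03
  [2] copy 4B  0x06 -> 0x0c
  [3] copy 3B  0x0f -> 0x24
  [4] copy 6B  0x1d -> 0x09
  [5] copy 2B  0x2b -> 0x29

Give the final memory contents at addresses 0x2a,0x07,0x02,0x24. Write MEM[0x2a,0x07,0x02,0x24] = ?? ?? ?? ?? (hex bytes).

MEM[0x2a,0x07,0x02,0x24] = 86 ac 99 1d

  after D0: wrote 5B at 0x23 = a24ad0b819
  after D1: wrote 7B at 0x03 = ce06daefac461d
  after D2: wrote 4B at 0x0c = efac461d
  after D3: wrote 3B at 0x24 = 1db3a1
  after D4: wrote 6B at 0x09 = 4ad0b819a8f2
  after D5: wrote 2B at 0x29 = ef86
query mem[0x2a]=0x86, mem[0x07]=0xac, mem[0x02]=0x99, mem[0x24]=0x1d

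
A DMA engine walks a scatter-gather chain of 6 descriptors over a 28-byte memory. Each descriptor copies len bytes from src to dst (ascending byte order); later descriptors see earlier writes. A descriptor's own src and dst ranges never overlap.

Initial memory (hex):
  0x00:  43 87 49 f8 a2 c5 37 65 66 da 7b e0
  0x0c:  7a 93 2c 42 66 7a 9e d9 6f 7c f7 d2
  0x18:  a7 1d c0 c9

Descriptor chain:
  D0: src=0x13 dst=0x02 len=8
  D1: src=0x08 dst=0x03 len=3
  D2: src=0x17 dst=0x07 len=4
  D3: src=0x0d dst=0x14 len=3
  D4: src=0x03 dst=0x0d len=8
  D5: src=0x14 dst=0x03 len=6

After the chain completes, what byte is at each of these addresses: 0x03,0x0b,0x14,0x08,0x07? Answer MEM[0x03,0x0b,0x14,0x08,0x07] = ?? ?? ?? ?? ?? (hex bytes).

  after D0: wrote 8B at 0x02 = d96f7cf7d2a71dc0
  after D1: wrote 3B at 0x03 = 1dc07b
  after D2: wrote 4B at 0x07 = d2a71dc0
  after D3: wrote 3B at 0x14 = 932c42
  after D4: wrote 8B at 0x0d = 1dc07bd2d2a71dc0
  after D5: wrote 6B at 0x03 = c02c42d2a71d
query mem[0x03]=0xc0, mem[0x0b]=0xe0, mem[0x14]=0xc0, mem[0x08]=0x1d, mem[0x07]=0xa7

MEM[0x03,0x0b,0x14,0x08,0x07] = c0 e0 c0 1d a7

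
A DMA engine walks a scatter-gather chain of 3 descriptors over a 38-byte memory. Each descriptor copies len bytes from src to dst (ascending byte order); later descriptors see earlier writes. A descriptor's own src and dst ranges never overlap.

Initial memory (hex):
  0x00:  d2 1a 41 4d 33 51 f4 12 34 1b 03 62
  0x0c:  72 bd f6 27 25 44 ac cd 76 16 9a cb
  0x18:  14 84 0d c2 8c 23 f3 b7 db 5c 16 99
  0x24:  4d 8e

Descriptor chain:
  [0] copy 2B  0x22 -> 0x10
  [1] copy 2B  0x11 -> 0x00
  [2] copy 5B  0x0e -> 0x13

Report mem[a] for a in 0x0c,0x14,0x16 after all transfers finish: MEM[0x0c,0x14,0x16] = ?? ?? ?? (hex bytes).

MEM[0x0c,0x14,0x16] = 72 27 99

[0] 0x22->0x10 len=2 : 16 99
[1] 0x11->0x00 len=2 : 99 ac
[2] 0x0e->0x13 len=5 : f6 27 16 99 ac
query mem[0x0c]=0x72, mem[0x14]=0x27, mem[0x16]=0x99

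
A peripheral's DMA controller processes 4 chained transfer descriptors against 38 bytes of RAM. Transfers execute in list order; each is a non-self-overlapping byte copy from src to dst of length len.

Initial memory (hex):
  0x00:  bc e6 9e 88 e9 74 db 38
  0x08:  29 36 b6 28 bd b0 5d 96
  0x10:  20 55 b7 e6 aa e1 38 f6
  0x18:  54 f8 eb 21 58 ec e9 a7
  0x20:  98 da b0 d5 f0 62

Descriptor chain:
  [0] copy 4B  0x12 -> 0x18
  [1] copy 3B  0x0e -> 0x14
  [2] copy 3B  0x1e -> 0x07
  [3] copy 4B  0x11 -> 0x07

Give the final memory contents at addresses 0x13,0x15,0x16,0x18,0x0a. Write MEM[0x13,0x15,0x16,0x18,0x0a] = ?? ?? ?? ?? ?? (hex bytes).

MEM[0x13,0x15,0x16,0x18,0x0a] = e6 96 20 b7 5d

D0: mem[0x18..0x1b] <- [b7 e6 aa e1]
D1: mem[0x14..0x16] <- [5d 96 20]
D2: mem[0x07..0x09] <- [e9 a7 98]
D3: mem[0x07..0x0a] <- [55 b7 e6 5d]
query mem[0x13]=0xe6, mem[0x15]=0x96, mem[0x16]=0x20, mem[0x18]=0xb7, mem[0x0a]=0x5d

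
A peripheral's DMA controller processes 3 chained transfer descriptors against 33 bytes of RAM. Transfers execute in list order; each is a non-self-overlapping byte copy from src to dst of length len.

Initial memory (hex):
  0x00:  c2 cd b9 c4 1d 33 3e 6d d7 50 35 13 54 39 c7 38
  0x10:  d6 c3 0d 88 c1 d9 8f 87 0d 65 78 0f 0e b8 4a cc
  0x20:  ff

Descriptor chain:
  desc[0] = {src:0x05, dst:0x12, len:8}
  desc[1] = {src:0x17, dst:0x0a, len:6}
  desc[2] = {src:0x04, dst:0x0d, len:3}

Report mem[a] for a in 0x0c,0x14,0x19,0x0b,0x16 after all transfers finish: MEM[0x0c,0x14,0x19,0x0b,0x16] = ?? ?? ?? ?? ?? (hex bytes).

MEM[0x0c,0x14,0x19,0x0b,0x16] = 54 6d 54 13 50

#0 dst[0x12+8] := {0x33,0x3e,0x6d,0xd7,0x50,0x35,0x13,0x54}
#1 dst[0x0a+6] := {0x35,0x13,0x54,0x78,0x0f,0x0e}
#2 dst[0x0d+3] := {0x1d,0x33,0x3e}
query mem[0x0c]=0x54, mem[0x14]=0x6d, mem[0x19]=0x54, mem[0x0b]=0x13, mem[0x16]=0x50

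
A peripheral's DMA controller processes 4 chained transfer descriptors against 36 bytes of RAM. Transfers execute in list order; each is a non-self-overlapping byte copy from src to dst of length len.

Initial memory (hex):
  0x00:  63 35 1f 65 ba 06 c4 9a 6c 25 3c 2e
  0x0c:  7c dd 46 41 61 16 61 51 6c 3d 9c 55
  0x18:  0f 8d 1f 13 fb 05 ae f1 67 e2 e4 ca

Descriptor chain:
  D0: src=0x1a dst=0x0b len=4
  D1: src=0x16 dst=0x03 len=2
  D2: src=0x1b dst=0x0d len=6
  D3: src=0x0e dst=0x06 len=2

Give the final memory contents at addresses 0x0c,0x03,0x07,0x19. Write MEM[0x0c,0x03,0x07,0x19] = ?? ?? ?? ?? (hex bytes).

MEM[0x0c,0x03,0x07,0x19] = 13 9c 05 8d

  after D0: wrote 4B at 0x0b = 1f13fb05
  after D1: wrote 2B at 0x03 = 9c55
  after D2: wrote 6B at 0x0d = 13fb05aef167
  after D3: wrote 2B at 0x06 = fb05
query mem[0x0c]=0x13, mem[0x03]=0x9c, mem[0x07]=0x05, mem[0x19]=0x8d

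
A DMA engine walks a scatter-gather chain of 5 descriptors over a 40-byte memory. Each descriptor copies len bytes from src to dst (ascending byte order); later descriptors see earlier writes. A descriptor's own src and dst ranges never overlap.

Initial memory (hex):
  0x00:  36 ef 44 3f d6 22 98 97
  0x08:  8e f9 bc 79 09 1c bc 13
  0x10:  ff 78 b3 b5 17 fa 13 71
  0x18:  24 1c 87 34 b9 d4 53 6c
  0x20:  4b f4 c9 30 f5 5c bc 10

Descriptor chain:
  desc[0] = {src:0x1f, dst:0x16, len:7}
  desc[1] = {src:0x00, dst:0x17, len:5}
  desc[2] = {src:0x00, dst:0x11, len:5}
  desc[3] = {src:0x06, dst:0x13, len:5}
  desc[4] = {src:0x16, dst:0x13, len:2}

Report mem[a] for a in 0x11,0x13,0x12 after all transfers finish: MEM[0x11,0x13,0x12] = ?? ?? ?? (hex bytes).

MEM[0x11,0x13,0x12] = 36 f9 ef

#0 dst[0x16+7] := {0x6c,0x4b,0xf4,0xc9,0x30,0xf5,0x5c}
#1 dst[0x17+5] := {0x36,0xef,0x44,0x3f,0xd6}
#2 dst[0x11+5] := {0x36,0xef,0x44,0x3f,0xd6}
#3 dst[0x13+5] := {0x98,0x97,0x8e,0xf9,0xbc}
#4 dst[0x13+2] := {0xf9,0xbc}
query mem[0x11]=0x36, mem[0x13]=0xf9, mem[0x12]=0xef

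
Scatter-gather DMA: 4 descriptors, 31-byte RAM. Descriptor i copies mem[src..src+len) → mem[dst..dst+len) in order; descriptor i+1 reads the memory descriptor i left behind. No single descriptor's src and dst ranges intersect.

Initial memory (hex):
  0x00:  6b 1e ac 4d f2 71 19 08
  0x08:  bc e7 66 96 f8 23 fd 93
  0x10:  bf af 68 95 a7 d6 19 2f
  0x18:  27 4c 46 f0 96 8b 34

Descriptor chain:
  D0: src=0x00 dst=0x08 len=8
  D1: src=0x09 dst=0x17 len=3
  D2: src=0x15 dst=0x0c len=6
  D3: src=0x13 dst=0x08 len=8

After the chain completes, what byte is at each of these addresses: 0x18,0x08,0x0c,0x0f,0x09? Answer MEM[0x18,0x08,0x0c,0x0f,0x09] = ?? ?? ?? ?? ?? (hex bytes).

[0] 0x00->0x08 len=8 : 6b 1e ac 4d f2 71 19 08
[1] 0x09->0x17 len=3 : 1e ac 4d
[2] 0x15->0x0c len=6 : d6 19 1e ac 4d 46
[3] 0x13->0x08 len=8 : 95 a7 d6 19 1e ac 4d 46
query mem[0x18]=0xac, mem[0x08]=0x95, mem[0x0c]=0x1e, mem[0x0f]=0x46, mem[0x09]=0xa7

MEM[0x18,0x08,0x0c,0x0f,0x09] = ac 95 1e 46 a7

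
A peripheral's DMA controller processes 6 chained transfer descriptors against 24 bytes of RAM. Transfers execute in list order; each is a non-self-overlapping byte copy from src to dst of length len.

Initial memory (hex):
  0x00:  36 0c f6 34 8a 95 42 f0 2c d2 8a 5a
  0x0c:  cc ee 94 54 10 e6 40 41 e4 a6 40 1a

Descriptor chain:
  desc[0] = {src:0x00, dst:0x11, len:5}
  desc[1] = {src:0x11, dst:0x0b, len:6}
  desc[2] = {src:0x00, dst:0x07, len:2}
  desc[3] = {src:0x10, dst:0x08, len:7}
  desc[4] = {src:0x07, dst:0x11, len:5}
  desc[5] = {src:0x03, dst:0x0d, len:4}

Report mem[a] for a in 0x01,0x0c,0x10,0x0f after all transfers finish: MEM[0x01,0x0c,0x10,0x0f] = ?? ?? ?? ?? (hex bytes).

MEM[0x01,0x0c,0x10,0x0f] = 0c 34 42 95

D0: mem[0x11..0x15] <- [36 0c f6 34 8a]
D1: mem[0x0b..0x10] <- [36 0c f6 34 8a 40]
D2: mem[0x07..0x08] <- [36 0c]
D3: mem[0x08..0x0e] <- [40 36 0c f6 34 8a 40]
D4: mem[0x11..0x15] <- [36 40 36 0c f6]
D5: mem[0x0d..0x10] <- [34 8a 95 42]
query mem[0x01]=0x0c, mem[0x0c]=0x34, mem[0x10]=0x42, mem[0x0f]=0x95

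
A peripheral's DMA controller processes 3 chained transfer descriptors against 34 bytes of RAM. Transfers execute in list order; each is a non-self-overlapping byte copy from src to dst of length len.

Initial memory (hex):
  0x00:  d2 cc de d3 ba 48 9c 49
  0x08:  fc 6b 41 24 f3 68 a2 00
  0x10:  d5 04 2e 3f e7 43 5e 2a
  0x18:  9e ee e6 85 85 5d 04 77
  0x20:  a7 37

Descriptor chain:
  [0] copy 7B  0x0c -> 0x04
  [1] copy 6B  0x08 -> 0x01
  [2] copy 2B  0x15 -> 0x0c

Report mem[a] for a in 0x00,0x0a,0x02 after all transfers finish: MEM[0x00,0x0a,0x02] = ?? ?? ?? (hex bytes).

#0 dst[0x04+7] := {0xf3,0x68,0xa2,0x00,0xd5,0x04,0x2e}
#1 dst[0x01+6] := {0xd5,0x04,0x2e,0x24,0xf3,0x68}
#2 dst[0x0c+2] := {0x43,0x5e}
query mem[0x00]=0xd2, mem[0x0a]=0x2e, mem[0x02]=0x04

MEM[0x00,0x0a,0x02] = d2 2e 04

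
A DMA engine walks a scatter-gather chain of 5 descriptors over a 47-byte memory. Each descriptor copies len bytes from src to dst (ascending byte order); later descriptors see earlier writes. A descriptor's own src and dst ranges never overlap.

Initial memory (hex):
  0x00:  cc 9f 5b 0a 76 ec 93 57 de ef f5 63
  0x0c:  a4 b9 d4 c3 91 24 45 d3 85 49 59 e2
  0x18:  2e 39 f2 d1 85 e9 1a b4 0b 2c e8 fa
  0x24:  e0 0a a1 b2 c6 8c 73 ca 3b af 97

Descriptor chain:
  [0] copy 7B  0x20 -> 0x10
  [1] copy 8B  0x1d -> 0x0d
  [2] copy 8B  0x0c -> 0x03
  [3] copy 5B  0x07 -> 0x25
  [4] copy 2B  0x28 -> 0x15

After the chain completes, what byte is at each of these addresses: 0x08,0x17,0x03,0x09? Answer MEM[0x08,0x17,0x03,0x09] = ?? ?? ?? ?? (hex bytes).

[0] 0x20->0x10 len=7 : 0b 2c e8 fa e0 0a a1
[1] 0x1d->0x0d len=8 : e9 1a b4 0b 2c e8 fa e0
[2] 0x0c->0x03 len=8 : a4 e9 1a b4 0b 2c e8 fa
[3] 0x07->0x25 len=5 : 0b 2c e8 fa 63
[4] 0x28->0x15 len=2 : fa 63
query mem[0x08]=0x2c, mem[0x17]=0xe2, mem[0x03]=0xa4, mem[0x09]=0xe8

MEM[0x08,0x17,0x03,0x09] = 2c e2 a4 e8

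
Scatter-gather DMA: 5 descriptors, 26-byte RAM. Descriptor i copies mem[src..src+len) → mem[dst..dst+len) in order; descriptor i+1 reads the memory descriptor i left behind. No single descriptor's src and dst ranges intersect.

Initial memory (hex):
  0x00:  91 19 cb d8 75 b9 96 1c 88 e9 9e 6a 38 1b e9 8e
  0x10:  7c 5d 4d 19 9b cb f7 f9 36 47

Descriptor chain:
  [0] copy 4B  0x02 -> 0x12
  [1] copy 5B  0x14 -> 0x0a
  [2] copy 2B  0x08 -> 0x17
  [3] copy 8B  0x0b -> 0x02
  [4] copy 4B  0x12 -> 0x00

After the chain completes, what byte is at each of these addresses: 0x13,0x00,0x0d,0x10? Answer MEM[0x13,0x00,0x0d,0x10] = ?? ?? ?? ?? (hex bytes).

  after D0: wrote 4B at 0x12 = cbd875b9
  after D1: wrote 5B at 0x0a = 75b9f7f936
  after D2: wrote 2B at 0x17 = 88e9
  after D3: wrote 8B at 0x02 = b9f7f9368e7c5dcb
  after D4: wrote 4B at 0x00 = cbd875b9
query mem[0x13]=0xd8, mem[0x00]=0xcb, mem[0x0d]=0xf9, mem[0x10]=0x7c

MEM[0x13,0x00,0x0d,0x10] = d8 cb f9 7c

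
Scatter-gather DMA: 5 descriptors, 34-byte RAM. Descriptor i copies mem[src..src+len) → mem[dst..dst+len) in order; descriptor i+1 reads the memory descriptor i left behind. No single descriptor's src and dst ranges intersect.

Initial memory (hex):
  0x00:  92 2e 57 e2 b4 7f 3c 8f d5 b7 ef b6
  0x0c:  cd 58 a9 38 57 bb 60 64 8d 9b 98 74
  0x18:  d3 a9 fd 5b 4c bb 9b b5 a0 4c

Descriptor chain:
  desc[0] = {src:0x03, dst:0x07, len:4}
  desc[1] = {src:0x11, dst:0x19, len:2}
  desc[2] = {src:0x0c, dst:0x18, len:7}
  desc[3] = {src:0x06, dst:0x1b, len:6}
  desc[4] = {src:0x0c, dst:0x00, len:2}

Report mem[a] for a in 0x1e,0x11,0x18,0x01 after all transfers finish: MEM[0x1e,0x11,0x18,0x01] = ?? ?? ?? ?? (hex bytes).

MEM[0x1e,0x11,0x18,0x01] = 7f bb cd 58

  after D0: wrote 4B at 0x07 = e2b47f3c
  after D1: wrote 2B at 0x19 = bb60
  after D2: wrote 7B at 0x18 = cd58a93857bb60
  after D3: wrote 6B at 0x1b = 3ce2b47f3cb6
  after D4: wrote 2B at 0x00 = cd58
query mem[0x1e]=0x7f, mem[0x11]=0xbb, mem[0x18]=0xcd, mem[0x01]=0x58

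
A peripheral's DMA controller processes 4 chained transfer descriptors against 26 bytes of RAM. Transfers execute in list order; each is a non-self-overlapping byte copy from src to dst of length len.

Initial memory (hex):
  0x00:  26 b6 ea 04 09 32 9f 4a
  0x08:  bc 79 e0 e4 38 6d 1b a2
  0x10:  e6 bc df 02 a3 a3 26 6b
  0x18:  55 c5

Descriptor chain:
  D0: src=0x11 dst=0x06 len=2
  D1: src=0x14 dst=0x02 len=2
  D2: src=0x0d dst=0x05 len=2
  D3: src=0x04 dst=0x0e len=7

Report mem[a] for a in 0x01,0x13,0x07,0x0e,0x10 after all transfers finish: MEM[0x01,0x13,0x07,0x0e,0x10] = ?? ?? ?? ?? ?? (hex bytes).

MEM[0x01,0x13,0x07,0x0e,0x10] = b6 79 df 09 1b

[0] 0x11->0x06 len=2 : bc df
[1] 0x14->0x02 len=2 : a3 a3
[2] 0x0d->0x05 len=2 : 6d 1b
[3] 0x04->0x0e len=7 : 09 6d 1b df bc 79 e0
query mem[0x01]=0xb6, mem[0x13]=0x79, mem[0x07]=0xdf, mem[0x0e]=0x09, mem[0x10]=0x1b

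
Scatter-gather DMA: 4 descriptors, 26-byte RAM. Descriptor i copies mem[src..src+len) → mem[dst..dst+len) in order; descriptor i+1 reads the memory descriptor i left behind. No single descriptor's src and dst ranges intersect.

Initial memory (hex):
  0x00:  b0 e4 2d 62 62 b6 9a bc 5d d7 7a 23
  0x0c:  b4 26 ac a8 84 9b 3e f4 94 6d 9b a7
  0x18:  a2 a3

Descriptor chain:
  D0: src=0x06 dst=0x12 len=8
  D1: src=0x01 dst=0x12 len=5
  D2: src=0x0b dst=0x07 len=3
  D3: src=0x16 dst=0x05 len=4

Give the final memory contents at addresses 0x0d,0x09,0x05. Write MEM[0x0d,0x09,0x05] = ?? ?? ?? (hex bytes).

D0: mem[0x12..0x19] <- [9a bc 5d d7 7a 23 b4 26]
D1: mem[0x12..0x16] <- [e4 2d 62 62 b6]
D2: mem[0x07..0x09] <- [23 b4 26]
D3: mem[0x05..0x08] <- [b6 23 b4 26]
query mem[0x0d]=0x26, mem[0x09]=0x26, mem[0x05]=0xb6

MEM[0x0d,0x09,0x05] = 26 26 b6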